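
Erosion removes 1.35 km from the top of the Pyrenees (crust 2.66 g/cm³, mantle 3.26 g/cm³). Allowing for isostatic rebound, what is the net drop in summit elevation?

Rebound u = e ρ_c/ρ_m = 1.35 km × 2.66/3.26 = 1.102 km.
Net surface drop = e − u = 1.35 km − 1.102 km = e (ρ_m − ρ_c)/ρ_m = 0.248 km.

0.248 km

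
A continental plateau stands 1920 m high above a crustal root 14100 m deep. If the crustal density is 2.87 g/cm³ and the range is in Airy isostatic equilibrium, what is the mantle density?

3.26 g/cm³

Airy balance: ρ_c h = (ρ_m − ρ_c) r → ρ_m = ρ_c (1 + h/r).
ρ_m = 2.87 × (1 + 1920 m/14100 m) = 3.26 g/cm³.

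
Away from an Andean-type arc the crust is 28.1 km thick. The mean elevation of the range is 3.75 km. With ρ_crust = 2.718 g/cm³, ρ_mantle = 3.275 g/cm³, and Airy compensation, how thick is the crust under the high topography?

50.1 km

Root depth r = h ρ_c / (ρ_m − ρ_c) = 3.75 km × 2.718 / 0.557 = 18.3 km.
Total thickness = T + h + r = 28.1 km + 3.75 km + 18.3 km = 50.1 km.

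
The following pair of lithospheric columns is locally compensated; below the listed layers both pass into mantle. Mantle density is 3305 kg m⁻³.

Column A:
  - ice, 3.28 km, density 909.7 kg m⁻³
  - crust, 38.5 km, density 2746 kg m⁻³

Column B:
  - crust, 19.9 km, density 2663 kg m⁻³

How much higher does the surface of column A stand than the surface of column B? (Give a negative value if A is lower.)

For any compensation level in the mantle, the mantle terms cancel and isostasy reduces to e = (Σt_A − Σt_B) − (Σ(ρt)_A − Σ(ρt)_B) / ρ_m.
Σt_A = 41.78 km; Σt_B = 19.9 km; Σ(ρt)_A = 108704.816; Σ(ρt)_B = 52993.7 (in km·kg m⁻³).
e = (41.78 − 19.9) − (108704.816 − 52993.7) / 3305 = 5.02 km.

5.02 km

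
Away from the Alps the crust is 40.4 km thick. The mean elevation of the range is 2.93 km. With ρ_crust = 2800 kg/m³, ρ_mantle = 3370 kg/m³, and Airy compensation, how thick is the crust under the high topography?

57.7 km

Root depth r = h ρ_c / (ρ_m − ρ_c) = 2.93 km × 2800 / 570 = 14.39 km.
Total thickness = T + h + r = 40.4 km + 2.93 km + 14.39 km = 57.7 km.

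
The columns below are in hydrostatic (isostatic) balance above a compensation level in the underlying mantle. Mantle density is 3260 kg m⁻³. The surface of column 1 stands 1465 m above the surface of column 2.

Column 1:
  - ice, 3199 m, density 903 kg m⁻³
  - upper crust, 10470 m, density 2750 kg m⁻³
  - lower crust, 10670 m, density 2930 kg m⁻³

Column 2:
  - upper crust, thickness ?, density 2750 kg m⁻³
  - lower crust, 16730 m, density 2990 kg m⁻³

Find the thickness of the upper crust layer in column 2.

13900 m

Take the compensation level at the base of the deeper column (depth z_c below the surface of column 1) and equate Σ ρ_i t_i down to z_c; mantle fills any gap and the z_c terms cancel.
Column 1: 3199×903 + 10470×2750 + 10670×2930 + (z_c − 24339)×3260
Column 2: 1465×0 + x×2750 + 16730×2990 + (z_c − 1465 − 16730 − x)×3260
The z_c×3260 term appears on both sides and cancels. Collect the known terms of each column as K = Σ(ρt)_known − 3260 × (depth of known layers): K_1 = 62944297 − 3260×24339 = −16400843; K_2 = 50022700 − 3260×(1465 + 16730) = −9293000.
Balance: K_1 = K_2 − x×(3260 − 2750), so x = (K_2 − K_1)/(3260 − 2750) = 7107840/510 = 13900 m.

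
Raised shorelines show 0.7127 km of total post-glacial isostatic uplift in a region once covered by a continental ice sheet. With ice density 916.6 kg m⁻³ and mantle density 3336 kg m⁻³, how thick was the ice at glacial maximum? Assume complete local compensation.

u = t ρ_ice/ρ_m → t = u ρ_m/ρ_ice = 0.7127 km × 3336/916.6 = 2.59 km.

2.59 km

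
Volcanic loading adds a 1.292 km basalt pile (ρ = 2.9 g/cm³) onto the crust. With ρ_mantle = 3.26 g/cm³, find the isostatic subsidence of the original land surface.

Subaerial loading: s = t ρ_load / ρ_m.
s = 1.292 km × 2.9/3.26 = 1.15 km.

1.15 km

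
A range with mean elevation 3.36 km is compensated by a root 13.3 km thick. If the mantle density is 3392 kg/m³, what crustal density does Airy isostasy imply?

ρ_c h = (ρ_m − ρ_c) r → ρ_c (h + r) = ρ_m r → ρ_c = ρ_m r / (h + r).
ρ_c = 3392 × 13.3 km / (3.36 km + 13.3 km) = 2710 kg/m³.

2710 kg/m³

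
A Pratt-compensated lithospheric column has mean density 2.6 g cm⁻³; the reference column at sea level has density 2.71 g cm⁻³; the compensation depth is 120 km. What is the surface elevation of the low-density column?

5.08 km

ρ_ref D = ρ (D + h) → h = D (ρ_ref − ρ)/ρ.
h = 120 km × (2.71 − 2.6)/2.6 = 5.08 km.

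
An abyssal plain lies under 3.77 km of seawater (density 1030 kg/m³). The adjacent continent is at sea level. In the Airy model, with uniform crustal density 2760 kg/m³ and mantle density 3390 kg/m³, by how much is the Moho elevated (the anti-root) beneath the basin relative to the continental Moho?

10.4 km

Isostatic balance requires: replacing crust with seawater at the top is compensated by replacing crust with mantle at the base: d (ρ_c − ρ_w) = a (ρ_m − ρ_c).
a = d (ρ_c − ρ_w)/(ρ_m − ρ_c) = 3.77 km × 1730/630 = 10.4 km.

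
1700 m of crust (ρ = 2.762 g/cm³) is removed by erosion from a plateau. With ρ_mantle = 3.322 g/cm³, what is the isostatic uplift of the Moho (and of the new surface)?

1410 m

Unloading: uplift u = e ρ_c/ρ_m = 1700 m × 2.762/3.322 = 1410 m.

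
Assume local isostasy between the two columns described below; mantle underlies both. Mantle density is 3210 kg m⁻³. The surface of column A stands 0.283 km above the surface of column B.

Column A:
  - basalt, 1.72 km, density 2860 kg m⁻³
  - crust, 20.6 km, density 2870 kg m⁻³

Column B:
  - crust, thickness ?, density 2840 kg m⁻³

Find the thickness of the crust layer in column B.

Take the compensation level at the base of the deeper column (depth z_c below the surface of column A) and equate Σ ρ_i t_i down to z_c; mantle fills any gap and the z_c terms cancel.
Column A: 1.72×2860 + 20.6×2870 + (z_c − 22.32)×3210
Column B: 0.283×0 + x×2840 + (z_c − 0.283 − 0 − x)×3210
The z_c×3210 term appears on both sides and cancels. Collect the known terms of each column as K = Σ(ρt)_known − 3210 × (depth of known layers): K_A = 64041.2 − 3210×22.32 = −7606; K_B = 0 − 3210×(0.283 + 0) = −908.43.
Balance: K_A = K_B − x×(3210 − 2840), so x = (K_B − K_A)/(3210 − 2840) = 6697.57/370 = 18.1 km.

18.1 km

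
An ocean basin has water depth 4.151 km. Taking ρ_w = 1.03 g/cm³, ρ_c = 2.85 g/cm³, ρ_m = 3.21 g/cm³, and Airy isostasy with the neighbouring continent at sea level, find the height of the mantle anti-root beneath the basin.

21 km

Equating mass per unit area of the two columns: replacing crust with seawater at the top is compensated by replacing crust with mantle at the base: d (ρ_c − ρ_w) = a (ρ_m − ρ_c).
a = d (ρ_c − ρ_w)/(ρ_m − ρ_c) = 4.151 km × 1.82/0.36 = 21 km.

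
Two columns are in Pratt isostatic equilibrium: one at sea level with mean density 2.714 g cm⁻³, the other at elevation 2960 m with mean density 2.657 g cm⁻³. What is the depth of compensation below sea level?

138000 m

ρ_ref D = ρ (D + h) → D (ρ_ref − ρ) = ρ h.
D = ρ h/(ρ_ref − ρ) = 2.657 × 2960 m/(2.714 − 2.657) = 138000 m.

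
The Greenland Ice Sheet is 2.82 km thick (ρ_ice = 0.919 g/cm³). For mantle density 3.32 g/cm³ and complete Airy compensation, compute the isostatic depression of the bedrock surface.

0.781 km

In Airy isostatic equilibrium: the ice load ρ_ice t is balanced by mantle displaced below, ρ_m s.
s = t ρ_ice / ρ_m = 2.82 km × 0.919/3.32 = 0.781 km.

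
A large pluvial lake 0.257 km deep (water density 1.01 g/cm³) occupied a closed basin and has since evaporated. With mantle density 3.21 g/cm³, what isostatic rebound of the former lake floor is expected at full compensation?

u = d ρ_w/ρ_m = 0.257 km × 1.01/3.21 = 0.0809 km.

0.0809 km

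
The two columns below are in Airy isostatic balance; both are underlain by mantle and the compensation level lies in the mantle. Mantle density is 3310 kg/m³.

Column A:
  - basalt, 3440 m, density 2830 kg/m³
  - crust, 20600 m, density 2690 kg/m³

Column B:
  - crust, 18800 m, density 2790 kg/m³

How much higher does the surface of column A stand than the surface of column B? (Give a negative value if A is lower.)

For any compensation level in the mantle, the mantle terms cancel and isostasy reduces to e = (Σt_A − Σt_B) − (Σ(ρt)_A − Σ(ρt)_B) / ρ_m.
Σt_A = 24040 m; Σt_B = 18800 m; Σ(ρt)_A = 65149200; Σ(ρt)_B = 52452000 (in m·kg/m³).
e = (24040 − 18800) − (65149200 − 52452000) / 3310 = 1400 m.

1400 m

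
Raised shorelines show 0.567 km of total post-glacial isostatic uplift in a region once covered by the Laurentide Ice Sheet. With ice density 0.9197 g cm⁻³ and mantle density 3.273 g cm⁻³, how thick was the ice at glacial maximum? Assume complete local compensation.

u = t ρ_ice/ρ_m → t = u ρ_m/ρ_ice = 0.567 km × 3.273/0.9197 = 2.02 km.

2.02 km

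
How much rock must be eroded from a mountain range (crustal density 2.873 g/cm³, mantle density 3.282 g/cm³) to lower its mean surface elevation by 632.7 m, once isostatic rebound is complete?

Net drop Δ = e − u = e − e ρ_c/ρ_m = e (ρ_m − ρ_c)/ρ_m.
e = Δ ρ_m/(ρ_m − ρ_c) = 632.7 m × 3.282/0.409 = 5080 m.

5080 m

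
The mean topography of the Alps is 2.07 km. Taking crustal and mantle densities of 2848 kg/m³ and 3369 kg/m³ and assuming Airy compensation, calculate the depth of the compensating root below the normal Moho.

Balancing pressure at the compensation depth: the weight of the topography is balanced by the buoyancy of the root, ρ_c h = (ρ_m − ρ_c) r.
r = h · ρ_c / (ρ_m − ρ_c) = 2.07 km × 2848 / (3369 − 2848) = 11.3 km.

11.3 km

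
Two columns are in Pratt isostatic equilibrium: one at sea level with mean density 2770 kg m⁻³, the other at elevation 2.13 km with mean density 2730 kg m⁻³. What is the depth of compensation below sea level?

145 km

ρ_ref D = ρ (D + h) → D (ρ_ref − ρ) = ρ h.
D = ρ h/(ρ_ref − ρ) = 2730 × 2.13 km/(2770 − 2730) = 145 km.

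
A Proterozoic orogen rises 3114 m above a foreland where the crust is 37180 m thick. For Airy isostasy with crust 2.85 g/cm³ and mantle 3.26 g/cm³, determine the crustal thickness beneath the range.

61900 m

Root depth r = h ρ_c / (ρ_m − ρ_c) = 3114 m × 2.85 / 0.41 = 21650 m.
Total thickness = T + h + r = 37180 m + 3114 m + 21650 m = 61900 m.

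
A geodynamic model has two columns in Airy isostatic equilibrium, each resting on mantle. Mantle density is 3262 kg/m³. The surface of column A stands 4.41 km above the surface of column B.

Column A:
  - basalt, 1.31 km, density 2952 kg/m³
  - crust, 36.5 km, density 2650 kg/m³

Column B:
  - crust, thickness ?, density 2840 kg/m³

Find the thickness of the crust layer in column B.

Take the compensation level at the base of the deeper column (depth z_c below the surface of column A) and equate Σ ρ_i t_i down to z_c; mantle fills any gap and the z_c terms cancel.
Column A: 1.31×2952 + 36.5×2650 + (z_c − 37.81)×3262
Column B: 4.41×0 + x×2840 + (z_c − 4.41 − 0 − x)×3262
The z_c×3262 term appears on both sides and cancels. Collect the known terms of each column as K = Σ(ρt)_known − 3262 × (depth of known layers): K_A = 100592.12 − 3262×37.81 = −22744.1; K_B = 0 − 3262×(4.41 + 0) = −14385.42.
Balance: K_A = K_B − x×(3262 − 2840), so x = (K_B − K_A)/(3262 − 2840) = 8358.68/422 = 19.8 km.

19.8 km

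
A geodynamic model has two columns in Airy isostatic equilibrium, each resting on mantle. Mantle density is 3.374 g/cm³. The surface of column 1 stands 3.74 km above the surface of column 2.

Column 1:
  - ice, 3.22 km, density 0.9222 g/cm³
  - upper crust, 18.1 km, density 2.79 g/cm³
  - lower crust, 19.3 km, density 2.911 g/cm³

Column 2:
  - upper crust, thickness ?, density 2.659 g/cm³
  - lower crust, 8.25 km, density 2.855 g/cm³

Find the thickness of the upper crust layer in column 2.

14.7 km

Take the compensation level at the base of the deeper column (depth z_c below the surface of column 1) and equate Σ ρ_i t_i down to z_c; mantle fills any gap and the z_c terms cancel.
Column 1: 3.22×0.9222 + 18.1×2.79 + 19.3×2.911 + (z_c − 40.62)×3.374
Column 2: 3.74×0 + x×2.659 + 8.25×2.855 + (z_c − 3.74 − 8.25 − x)×3.374
The z_c×3.374 term appears on both sides and cancels. Collect the known terms of each column as K = Σ(ρt)_known − 3.374 × (depth of known layers): K_1 = 109.650784 − 3.374×40.62 = −27.401096; K_2 = 23.55375 − 3.374×(3.74 + 8.25) = −16.90051.
Balance: K_1 = K_2 − x×(3.374 − 2.659), so x = (K_2 − K_1)/(3.374 − 2.659) = 10.5006/0.715 = 14.7 km.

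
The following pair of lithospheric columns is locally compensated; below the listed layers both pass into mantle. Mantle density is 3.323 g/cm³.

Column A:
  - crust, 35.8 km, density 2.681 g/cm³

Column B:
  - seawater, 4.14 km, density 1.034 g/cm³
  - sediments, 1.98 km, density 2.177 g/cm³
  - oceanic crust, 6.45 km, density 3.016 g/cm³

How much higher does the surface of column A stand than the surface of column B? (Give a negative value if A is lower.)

For any compensation level in the mantle, the mantle terms cancel and isostasy reduces to e = (Σt_A − Σt_B) − (Σ(ρt)_A − Σ(ρt)_B) / ρ_m.
Σt_A = 35.8 km; Σt_B = 12.57 km; Σ(ρt)_A = 95.9798; Σ(ρt)_B = 28.04442 (in km·g/cm³).
e = (35.8 − 12.57) − (95.9798 − 28.04442) / 3.323 = 2.79 km.

2.79 km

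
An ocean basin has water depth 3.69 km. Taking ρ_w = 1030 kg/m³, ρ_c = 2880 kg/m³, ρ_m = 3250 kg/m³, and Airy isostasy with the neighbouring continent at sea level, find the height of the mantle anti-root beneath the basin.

18.4 km

Balancing pressure at the compensation depth: replacing crust with seawater at the top is compensated by replacing crust with mantle at the base: d (ρ_c − ρ_w) = a (ρ_m − ρ_c).
a = d (ρ_c − ρ_w)/(ρ_m − ρ_c) = 3.69 km × 1850/370 = 18.4 km.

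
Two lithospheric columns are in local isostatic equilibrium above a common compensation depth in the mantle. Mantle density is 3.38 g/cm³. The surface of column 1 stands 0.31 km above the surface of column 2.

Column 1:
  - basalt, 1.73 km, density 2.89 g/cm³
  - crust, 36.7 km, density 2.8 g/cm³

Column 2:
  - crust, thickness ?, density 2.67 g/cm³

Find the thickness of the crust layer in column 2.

Take the compensation level at the base of the deeper column (depth z_c below the surface of column 1) and equate Σ ρ_i t_i down to z_c; mantle fills any gap and the z_c terms cancel.
Column 1: 1.73×2.89 + 36.7×2.8 + (z_c − 38.43)×3.38
Column 2: 0.31×0 + x×2.67 + (z_c − 0.31 − 0 − x)×3.38
The z_c×3.38 term appears on both sides and cancels. Collect the known terms of each column as K = Σ(ρt)_known − 3.38 × (depth of known layers): K_1 = 107.7597 − 3.38×38.43 = −22.1337; K_2 = 0 − 3.38×(0.31 + 0) = −1.0478.
Balance: K_1 = K_2 − x×(3.38 − 2.67), so x = (K_2 − K_1)/(3.38 − 2.67) = 21.0859/0.71 = 29.7 km.

29.7 km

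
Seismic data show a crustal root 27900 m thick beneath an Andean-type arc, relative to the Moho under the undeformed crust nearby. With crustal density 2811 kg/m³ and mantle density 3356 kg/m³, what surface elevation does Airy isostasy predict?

By Archimedes' principle applied to the lithosphere: ρ_c h = (ρ_m − ρ_c) r.
h = r (ρ_m − ρ_c) / ρ_c = 27900 m × (3356 − 2811) / 2811 = 5410 m.

5410 m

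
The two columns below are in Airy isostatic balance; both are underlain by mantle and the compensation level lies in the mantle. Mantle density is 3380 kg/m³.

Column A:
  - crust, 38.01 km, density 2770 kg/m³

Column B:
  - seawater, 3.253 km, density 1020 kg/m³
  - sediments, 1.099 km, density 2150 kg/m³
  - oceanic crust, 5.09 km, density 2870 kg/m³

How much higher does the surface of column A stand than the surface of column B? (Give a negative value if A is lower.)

For any compensation level in the mantle, the mantle terms cancel and isostasy reduces to e = (Σt_A − Σt_B) − (Σ(ρt)_A − Σ(ρt)_B) / ρ_m.
Σt_A = 38.01 km; Σt_B = 9.442 km; Σ(ρt)_A = 105287.7; Σ(ρt)_B = 20289.21 (in km·kg/m³).
e = (38.01 − 9.442) − (105287.7 − 20289.21) / 3380 = 3.42 km.

3.42 km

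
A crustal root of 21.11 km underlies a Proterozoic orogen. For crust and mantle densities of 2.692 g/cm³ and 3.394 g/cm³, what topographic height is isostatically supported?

5.5 km

In Airy isostatic equilibrium: ρ_c h = (ρ_m − ρ_c) r.
h = r (ρ_m − ρ_c) / ρ_c = 21.11 km × (3.394 − 2.692) / 2.692 = 5.5 km.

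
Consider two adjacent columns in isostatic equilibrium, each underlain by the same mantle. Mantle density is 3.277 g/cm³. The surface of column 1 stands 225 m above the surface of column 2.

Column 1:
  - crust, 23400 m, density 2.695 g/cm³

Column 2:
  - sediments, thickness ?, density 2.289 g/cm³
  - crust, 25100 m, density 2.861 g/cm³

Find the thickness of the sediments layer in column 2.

Take the compensation level at the base of the deeper column (depth z_c below the surface of column 1) and equate Σ ρ_i t_i down to z_c; mantle fills any gap and the z_c terms cancel.
Column 1: 23400×2.695 + (z_c − 23400)×3.277
Column 2: 225×0 + x×2.289 + 25100×2.861 + (z_c − 225 − 25100 − x)×3.277
The z_c×3.277 term appears on both sides and cancels. Collect the known terms of each column as K = Σ(ρt)_known − 3.277 × (depth of known layers): K_1 = 63063 − 3.277×23400 = −13618.8; K_2 = 71811.1 − 3.277×(225 + 25100) = −11178.925.
Balance: K_1 = K_2 − x×(3.277 − 2.289), so x = (K_2 − K_1)/(3.277 − 2.289) = 2439.88/0.988 = 2470 m.

2470 m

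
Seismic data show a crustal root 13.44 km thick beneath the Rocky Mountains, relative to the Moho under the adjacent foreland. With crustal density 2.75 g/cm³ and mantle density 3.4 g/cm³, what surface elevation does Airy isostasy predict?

For local isostatic compensation: ρ_c h = (ρ_m − ρ_c) r.
h = r (ρ_m − ρ_c) / ρ_c = 13.44 km × (3.4 − 2.75) / 2.75 = 3.18 km.

3.18 km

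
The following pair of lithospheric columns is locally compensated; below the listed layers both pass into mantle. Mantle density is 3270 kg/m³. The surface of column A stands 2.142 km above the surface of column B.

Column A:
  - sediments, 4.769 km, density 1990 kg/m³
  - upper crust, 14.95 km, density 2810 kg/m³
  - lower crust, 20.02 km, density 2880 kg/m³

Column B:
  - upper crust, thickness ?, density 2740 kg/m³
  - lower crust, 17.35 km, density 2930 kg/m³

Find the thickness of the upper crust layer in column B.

14.9 km

Take the compensation level at the base of the deeper column (depth z_c below the surface of column A) and equate Σ ρ_i t_i down to z_c; mantle fills any gap and the z_c terms cancel.
Column A: 4.769×1990 + 14.95×2810 + 20.02×2880 + (z_c − 39.739)×3270
Column B: 2.142×0 + x×2740 + 17.35×2930 + (z_c − 2.142 − 17.35 − x)×3270
The z_c×3270 term appears on both sides and cancels. Collect the known terms of each column as K = Σ(ρt)_known − 3270 × (depth of known layers): K_A = 109157.41 − 3270×39.739 = −20789.12; K_B = 50835.5 − 3270×(2.142 + 17.35) = −12903.34.
Balance: K_A = K_B − x×(3270 − 2740), so x = (K_B − K_A)/(3270 − 2740) = 7885.78/530 = 14.9 km.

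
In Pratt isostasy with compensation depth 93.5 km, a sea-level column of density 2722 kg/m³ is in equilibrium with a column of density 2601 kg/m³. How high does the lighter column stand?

4.35 km

ρ_ref D = ρ (D + h) → h = D (ρ_ref − ρ)/ρ.
h = 93.5 km × (2722 − 2601)/2601 = 4.35 km.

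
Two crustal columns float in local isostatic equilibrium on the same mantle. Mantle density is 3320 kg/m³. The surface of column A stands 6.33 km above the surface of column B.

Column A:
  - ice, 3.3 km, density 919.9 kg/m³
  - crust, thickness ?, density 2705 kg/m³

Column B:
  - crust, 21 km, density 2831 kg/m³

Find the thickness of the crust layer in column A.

Take the compensation level at the base of the deeper column (depth z_c below the surface of column A) and equate Σ ρ_i t_i down to z_c; mantle fills any gap and the z_c terms cancel.
Column A: 3.3×919.9 + x×2705 + (z_c − 3.3 − x)×3320
Column B: 6.33×0 + 21×2831 + (z_c − 6.33 − 21)×3320
The z_c×3320 term appears on both sides and cancels. Collect the known terms of each column as K = Σ(ρt)_known − 3320 × (depth of known layers): K_A = 3035.67 − 3320×3.3 = −7920.33; K_B = 59451 − 3320×(6.33 + 21) = −31284.6.
Balance: K_A − x×(3320 − 2705) = K_B, so x = (K_A − K_B)/(3320 − 2705) = 23364.3/615 = 38 km.

38 km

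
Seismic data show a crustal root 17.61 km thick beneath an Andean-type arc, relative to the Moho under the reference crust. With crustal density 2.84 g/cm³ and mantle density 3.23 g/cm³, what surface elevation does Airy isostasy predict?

By Archimedes' principle applied to the lithosphere: ρ_c h = (ρ_m − ρ_c) r.
h = r (ρ_m − ρ_c) / ρ_c = 17.61 km × (3.23 − 2.84) / 2.84 = 2.42 km.

2.42 km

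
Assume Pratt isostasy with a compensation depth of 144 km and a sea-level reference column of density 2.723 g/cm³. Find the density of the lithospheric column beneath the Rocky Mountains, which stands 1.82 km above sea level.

2.69 g/cm³

Pratt balance: ρ_ref D = ρ (D + h).
ρ = ρ_ref D/(D + h) = 2.723 × 144 km/(144 km + 1.82 km) = 2.69 g/cm³.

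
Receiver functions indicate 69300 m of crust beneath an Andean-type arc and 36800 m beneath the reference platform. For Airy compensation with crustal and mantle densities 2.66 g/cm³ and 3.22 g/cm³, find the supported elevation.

5650 m

Excess crust Δ = 69300 m − 36800 m = 32500 m, split between elevation h and root r with h + r = Δ.
Airy balance ρ_c h = (ρ_m − ρ_c) r gives r = h ρ_c/(ρ_m − ρ_c), so h (1 + ρ_c/(ρ_m − ρ_c)) = Δ, i.e. h = Δ (ρ_m − ρ_c)/ρ_m.
h = 32500 m × 0.56/3.22 = 5650 m.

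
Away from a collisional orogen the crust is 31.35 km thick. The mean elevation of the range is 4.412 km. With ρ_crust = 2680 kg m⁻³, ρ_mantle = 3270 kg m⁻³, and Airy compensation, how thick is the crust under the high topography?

55.8 km

Root depth r = h ρ_c / (ρ_m − ρ_c) = 4.412 km × 2680 / 590 = 20.04 km.
Total thickness = T + h + r = 31.35 km + 4.412 km + 20.04 km = 55.8 km.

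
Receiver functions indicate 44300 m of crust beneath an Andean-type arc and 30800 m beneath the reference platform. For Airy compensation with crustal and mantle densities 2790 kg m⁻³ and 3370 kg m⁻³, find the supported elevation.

2320 m

Excess crust Δ = 44300 m − 30800 m = 13500 m, split between elevation h and root r with h + r = Δ.
Airy balance ρ_c h = (ρ_m − ρ_c) r gives r = h ρ_c/(ρ_m − ρ_c), so h (1 + ρ_c/(ρ_m − ρ_c)) = Δ, i.e. h = Δ (ρ_m − ρ_c)/ρ_m.
h = 13500 m × 580/3370 = 2320 m.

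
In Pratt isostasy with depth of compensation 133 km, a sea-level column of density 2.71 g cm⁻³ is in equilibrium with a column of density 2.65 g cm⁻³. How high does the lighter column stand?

ρ_ref D = ρ (D + h) → h = D (ρ_ref − ρ)/ρ.
h = 133 km × (2.71 − 2.65)/2.65 = 3.01 km.

3.01 km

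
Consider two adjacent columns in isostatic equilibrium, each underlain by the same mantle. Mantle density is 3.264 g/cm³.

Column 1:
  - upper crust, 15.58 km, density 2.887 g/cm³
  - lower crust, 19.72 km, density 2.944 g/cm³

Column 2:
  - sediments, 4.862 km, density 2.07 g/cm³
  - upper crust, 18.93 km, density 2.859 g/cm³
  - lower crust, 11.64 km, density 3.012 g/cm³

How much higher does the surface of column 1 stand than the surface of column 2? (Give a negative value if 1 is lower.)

−1.29 km

For any compensation level in the mantle, the mantle terms cancel and isostasy reduces to e = (Σt_1 − Σt_2) − (Σ(ρt)_1 − Σ(ρt)_2) / ρ_m.
Σt_1 = 35.3 km; Σt_2 = 35.432 km; Σ(ρt)_1 = 103.03514; Σ(ρt)_2 = 99.24489 (in km·g/cm³).
e = (35.3 − 35.432) − (103.03514 − 99.24489) / 3.264 = −1.29 km.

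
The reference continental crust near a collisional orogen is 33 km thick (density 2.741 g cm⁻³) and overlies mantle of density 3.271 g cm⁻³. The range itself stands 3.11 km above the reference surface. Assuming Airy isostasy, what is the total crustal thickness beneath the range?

Root depth r = h ρ_c / (ρ_m − ρ_c) = 3.11 km × 2.741 / 0.53 = 16.08 km.
Total thickness = T + h + r = 33 km + 3.11 km + 16.08 km = 52.2 km.

52.2 km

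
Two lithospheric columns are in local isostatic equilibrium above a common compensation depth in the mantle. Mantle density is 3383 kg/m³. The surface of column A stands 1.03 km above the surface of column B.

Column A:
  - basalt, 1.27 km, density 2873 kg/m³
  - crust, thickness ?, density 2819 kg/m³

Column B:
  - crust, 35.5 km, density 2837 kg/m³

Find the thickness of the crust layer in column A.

39.4 km

Take the compensation level at the base of the deeper column (depth z_c below the surface of column A) and equate Σ ρ_i t_i down to z_c; mantle fills any gap and the z_c terms cancel.
Column A: 1.27×2873 + x×2819 + (z_c − 1.27 − x)×3383
Column B: 1.03×0 + 35.5×2837 + (z_c − 1.03 − 35.5)×3383
The z_c×3383 term appears on both sides and cancels. Collect the known terms of each column as K = Σ(ρt)_known − 3383 × (depth of known layers): K_A = 3648.71 − 3383×1.27 = −647.7; K_B = 100713.5 − 3383×(1.03 + 35.5) = −22867.49.
Balance: K_A − x×(3383 − 2819) = K_B, so x = (K_A − K_B)/(3383 − 2819) = 22219.8/564 = 39.4 km.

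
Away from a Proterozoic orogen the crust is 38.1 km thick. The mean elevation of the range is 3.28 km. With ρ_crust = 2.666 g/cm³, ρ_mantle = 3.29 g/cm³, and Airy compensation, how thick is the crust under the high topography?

Root depth r = h ρ_c / (ρ_m − ρ_c) = 3.28 km × 2.666 / 0.624 = 14.01 km.
Total thickness = T + h + r = 38.1 km + 3.28 km + 14.01 km = 55.4 km.

55.4 km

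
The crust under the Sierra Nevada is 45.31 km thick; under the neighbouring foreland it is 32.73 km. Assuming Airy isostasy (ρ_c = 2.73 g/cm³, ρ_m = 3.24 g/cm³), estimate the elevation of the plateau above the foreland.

1.98 km

Excess crust Δ = 45.31 km − 32.73 km = 12.58 km, split between elevation h and root r with h + r = Δ.
Airy balance ρ_c h = (ρ_m − ρ_c) r gives r = h ρ_c/(ρ_m − ρ_c), so h (1 + ρ_c/(ρ_m − ρ_c)) = Δ, i.e. h = Δ (ρ_m − ρ_c)/ρ_m.
h = 12.58 km × 0.51/3.24 = 1.98 km.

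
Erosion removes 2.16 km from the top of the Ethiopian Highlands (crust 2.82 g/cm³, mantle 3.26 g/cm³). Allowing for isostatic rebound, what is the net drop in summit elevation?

0.292 km

Rebound u = e ρ_c/ρ_m = 2.16 km × 2.82/3.26 = 1.868 km.
Net surface drop = e − u = 2.16 km − 1.868 km = e (ρ_m − ρ_c)/ρ_m = 0.292 km.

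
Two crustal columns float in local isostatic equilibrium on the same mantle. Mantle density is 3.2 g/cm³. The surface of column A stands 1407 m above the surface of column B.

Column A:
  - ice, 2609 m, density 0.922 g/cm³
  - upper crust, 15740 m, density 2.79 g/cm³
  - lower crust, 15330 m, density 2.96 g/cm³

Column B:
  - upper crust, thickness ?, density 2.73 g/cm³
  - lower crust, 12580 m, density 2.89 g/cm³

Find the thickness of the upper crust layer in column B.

16300 m

Take the compensation level at the base of the deeper column (depth z_c below the surface of column A) and equate Σ ρ_i t_i down to z_c; mantle fills any gap and the z_c terms cancel.
Column A: 2609×0.922 + 15740×2.79 + 15330×2.96 + (z_c − 33679)×3.2
Column B: 1407×0 + x×2.73 + 12580×2.89 + (z_c − 1407 − 12580 − x)×3.2
The z_c×3.2 term appears on both sides and cancels. Collect the known terms of each column as K = Σ(ρt)_known − 3.2 × (depth of known layers): K_A = 91696.898 − 3.2×33679 = −16075.902; K_B = 36356.2 − 3.2×(1407 + 12580) = −8402.2.
Balance: K_A = K_B − x×(3.2 − 2.73), so x = (K_B − K_A)/(3.2 − 2.73) = 7673.7/0.47 = 16300 m.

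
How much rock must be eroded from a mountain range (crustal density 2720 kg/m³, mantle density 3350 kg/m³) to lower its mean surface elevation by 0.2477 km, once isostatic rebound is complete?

Net drop Δ = e − u = e − e ρ_c/ρ_m = e (ρ_m − ρ_c)/ρ_m.
e = Δ ρ_m/(ρ_m − ρ_c) = 0.2477 km × 3350/630 = 1.32 km.

1.32 km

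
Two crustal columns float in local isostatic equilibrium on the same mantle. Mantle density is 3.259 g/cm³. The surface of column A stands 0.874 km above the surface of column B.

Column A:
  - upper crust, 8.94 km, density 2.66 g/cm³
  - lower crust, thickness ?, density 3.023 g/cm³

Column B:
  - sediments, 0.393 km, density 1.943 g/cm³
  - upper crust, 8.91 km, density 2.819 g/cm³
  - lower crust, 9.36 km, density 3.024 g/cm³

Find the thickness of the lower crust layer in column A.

Take the compensation level at the base of the deeper column (depth z_c below the surface of column A) and equate Σ ρ_i t_i down to z_c; mantle fills any gap and the z_c terms cancel.
Column A: 8.94×2.66 + x×3.023 + (z_c − 8.94 − x)×3.259
Column B: 0.874×0 + 0.393×1.943 + 8.91×2.819 + 9.36×3.024 + (z_c − 0.874 − 18.663)×3.259
The z_c×3.259 term appears on both sides and cancels. Collect the known terms of each column as K = Σ(ρt)_known − 3.259 × (depth of known layers): K_A = 23.7804 − 3.259×8.94 = −5.35506; K_B = 54.185529 − 3.259×(0.874 + 18.663) = −9.485554.
Balance: K_A − x×(3.259 − 3.023) = K_B, so x = (K_A − K_B)/(3.259 − 3.023) = 4.13049/0.236 = 17.5 km.

17.5 km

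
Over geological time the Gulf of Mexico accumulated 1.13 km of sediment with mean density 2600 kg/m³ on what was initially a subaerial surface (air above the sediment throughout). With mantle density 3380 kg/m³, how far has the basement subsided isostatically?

Subaerial load: s = t ρ_sed / ρ_m = 1.13 km × 2600/3380 = 0.869 km.

0.869 km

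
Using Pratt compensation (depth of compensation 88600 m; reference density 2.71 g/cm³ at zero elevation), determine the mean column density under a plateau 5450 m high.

Pratt balance: ρ_ref D = ρ (D + h).
ρ = ρ_ref D/(D + h) = 2.71 × 88600 m/(88600 m + 5450 m) = 2.55 g/cm³.

2.55 g/cm³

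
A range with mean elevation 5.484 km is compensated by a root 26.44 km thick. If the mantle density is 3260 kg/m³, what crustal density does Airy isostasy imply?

2700 kg/m³

ρ_c h = (ρ_m − ρ_c) r → ρ_c (h + r) = ρ_m r → ρ_c = ρ_m r / (h + r).
ρ_c = 3260 × 26.44 km / (5.484 km + 26.44 km) = 2700 kg/m³.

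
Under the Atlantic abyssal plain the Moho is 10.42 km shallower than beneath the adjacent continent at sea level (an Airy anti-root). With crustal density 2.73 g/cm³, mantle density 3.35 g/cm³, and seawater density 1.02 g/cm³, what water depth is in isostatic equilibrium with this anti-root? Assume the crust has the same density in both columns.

3.78 km

Replacing a thickness d of crust by seawater at the top must be balanced by replacing crust with mantle at the base: d (ρ_c − ρ_w) = a (ρ_m − ρ_c).
d = a (ρ_m − ρ_c)/(ρ_c − ρ_w) = 10.42 km × 0.62/1.71 = 3.78 km.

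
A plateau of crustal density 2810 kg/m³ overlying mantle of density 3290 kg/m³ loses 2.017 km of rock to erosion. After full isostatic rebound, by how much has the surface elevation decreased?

0.294 km

Rebound u = e ρ_c/ρ_m = 2.017 km × 2810/3290 = 1.723 km.
Net surface drop = e − u = 2.017 km − 1.723 km = e (ρ_m − ρ_c)/ρ_m = 0.294 km.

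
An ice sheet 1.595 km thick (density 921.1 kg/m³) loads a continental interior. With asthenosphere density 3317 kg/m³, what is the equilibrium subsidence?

In Airy isostatic equilibrium: the ice load ρ_ice t is balanced by mantle displaced below, ρ_m s.
s = t ρ_ice / ρ_m = 1.595 km × 921.1/3317 = 0.443 km.

0.443 km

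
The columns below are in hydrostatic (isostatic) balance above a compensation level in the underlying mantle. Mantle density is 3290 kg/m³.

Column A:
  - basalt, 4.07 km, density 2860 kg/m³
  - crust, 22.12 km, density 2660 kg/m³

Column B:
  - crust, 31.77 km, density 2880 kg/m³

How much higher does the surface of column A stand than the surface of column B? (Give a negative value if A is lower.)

0.809 km

For any compensation level in the mantle, the mantle terms cancel and isostasy reduces to e = (Σt_A − Σt_B) − (Σ(ρt)_A − Σ(ρt)_B) / ρ_m.
Σt_A = 26.19 km; Σt_B = 31.77 km; Σ(ρt)_A = 70479.4; Σ(ρt)_B = 91497.6 (in km·kg/m³).
e = (26.19 − 31.77) − (70479.4 − 91497.6) / 3290 = 0.809 km.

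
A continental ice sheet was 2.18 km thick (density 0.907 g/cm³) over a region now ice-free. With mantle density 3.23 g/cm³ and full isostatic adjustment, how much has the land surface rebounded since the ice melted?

Removing the load lets mantle flow back in; uplift u satisfies ρ_ice t = ρ_m u.
u = t ρ_ice/ρ_m = 2.18 km × 0.907/3.23 = 0.612 km.

0.612 km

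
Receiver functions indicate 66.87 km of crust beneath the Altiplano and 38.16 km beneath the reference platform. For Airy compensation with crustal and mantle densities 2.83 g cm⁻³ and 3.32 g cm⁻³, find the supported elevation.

Excess crust Δ = 66.87 km − 38.16 km = 28.71 km, split between elevation h and root r with h + r = Δ.
Airy balance ρ_c h = (ρ_m − ρ_c) r gives r = h ρ_c/(ρ_m − ρ_c), so h (1 + ρ_c/(ρ_m − ρ_c)) = Δ, i.e. h = Δ (ρ_m − ρ_c)/ρ_m.
h = 28.71 km × 0.49/3.32 = 4.24 km.

4.24 km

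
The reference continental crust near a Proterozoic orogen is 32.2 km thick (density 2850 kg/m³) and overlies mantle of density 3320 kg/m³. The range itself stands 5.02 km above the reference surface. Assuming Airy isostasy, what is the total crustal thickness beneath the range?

67.7 km

Root depth r = h ρ_c / (ρ_m − ρ_c) = 5.02 km × 2850 / 470 = 30.44 km.
Total thickness = T + h + r = 32.2 km + 5.02 km + 30.44 km = 67.7 km.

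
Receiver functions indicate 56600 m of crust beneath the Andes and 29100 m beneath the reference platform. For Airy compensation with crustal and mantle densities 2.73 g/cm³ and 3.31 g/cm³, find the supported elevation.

4820 m

Excess crust Δ = 56600 m − 29100 m = 27500 m, split between elevation h and root r with h + r = Δ.
Airy balance ρ_c h = (ρ_m − ρ_c) r gives r = h ρ_c/(ρ_m − ρ_c), so h (1 + ρ_c/(ρ_m − ρ_c)) = Δ, i.e. h = Δ (ρ_m − ρ_c)/ρ_m.
h = 27500 m × 0.58/3.31 = 4820 m.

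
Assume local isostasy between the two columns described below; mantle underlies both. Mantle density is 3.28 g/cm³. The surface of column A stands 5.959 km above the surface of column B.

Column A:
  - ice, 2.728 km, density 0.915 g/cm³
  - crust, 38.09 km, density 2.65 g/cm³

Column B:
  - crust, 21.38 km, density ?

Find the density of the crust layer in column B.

Take the compensation level at the base of the deeper column (depth z_c below the surface of column A) and equate Σ ρ_i t_i down to z_c; mantle fills any gap and the z_c terms cancel.
Column A: 2.728×0.915 + 38.09×2.65 + (z_c − 40.818)×3.28
Column B: 5.959×0 + 21.38×ρ + (z_c − 5.959 − 21.38)×3.28
The z_c×3.28 term appears on both sides and cancels. Collect the known terms of each column as K = Σ(ρt)_known − 3.28 × (depth of known layers): K_A = 103.43462 − 3.28×40.818 = −30.44842; K_B = 0 − 3.28×(5.959 + 21.38) = −89.67192.
Balance: K_A = K_B + 21.38×ρ, so ρ = (K_A − K_B)/21.38 = 59.2235/21.38 = 2.77 g/cm³.

2.77 g/cm³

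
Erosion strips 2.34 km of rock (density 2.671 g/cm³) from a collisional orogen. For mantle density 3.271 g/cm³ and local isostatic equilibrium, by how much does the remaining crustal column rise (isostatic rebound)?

Unloading: uplift u = e ρ_c/ρ_m = 2.34 km × 2.671/3.271 = 1.91 km.

1.91 km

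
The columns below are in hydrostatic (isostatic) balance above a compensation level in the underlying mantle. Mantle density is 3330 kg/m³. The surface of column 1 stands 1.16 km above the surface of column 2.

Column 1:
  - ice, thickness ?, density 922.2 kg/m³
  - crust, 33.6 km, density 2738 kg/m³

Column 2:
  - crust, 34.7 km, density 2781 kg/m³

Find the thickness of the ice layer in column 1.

Take the compensation level at the base of the deeper column (depth z_c below the surface of column 1) and equate Σ ρ_i t_i down to z_c; mantle fills any gap and the z_c terms cancel.
Column 1: x×922.2 + 33.6×2738 + (z_c − 33.6 − x)×3330
Column 2: 1.16×0 + 34.7×2781 + (z_c − 1.16 − 34.7)×3330
The z_c×3330 term appears on both sides and cancels. Collect the known terms of each column as K = Σ(ρt)_known − 3330 × (depth of known layers): K_1 = 91996.8 − 3330×33.6 = −19891.2; K_2 = 96500.7 − 3330×(1.16 + 34.7) = −22913.1.
Balance: K_1 − x×(3330 − 922.2) = K_2, so x = (K_1 − K_2)/(3330 − 922.2) = 3021.9/2407.8 = 1.26 km.

1.26 km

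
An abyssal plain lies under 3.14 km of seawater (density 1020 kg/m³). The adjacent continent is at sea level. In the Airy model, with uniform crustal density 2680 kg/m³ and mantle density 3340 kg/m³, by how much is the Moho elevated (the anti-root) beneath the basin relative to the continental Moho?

7.9 km

Balancing pressure at the compensation depth: replacing crust with seawater at the top is compensated by replacing crust with mantle at the base: d (ρ_c − ρ_w) = a (ρ_m − ρ_c).
a = d (ρ_c − ρ_w)/(ρ_m − ρ_c) = 3.14 km × 1660/660 = 7.9 km.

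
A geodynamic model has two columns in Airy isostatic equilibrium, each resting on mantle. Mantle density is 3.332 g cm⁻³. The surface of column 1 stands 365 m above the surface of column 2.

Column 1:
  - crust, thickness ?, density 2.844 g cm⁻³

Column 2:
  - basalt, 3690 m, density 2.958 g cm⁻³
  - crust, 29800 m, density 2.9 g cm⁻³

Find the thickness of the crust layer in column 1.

31700 m

Take the compensation level at the base of the deeper column (depth z_c below the surface of column 1) and equate Σ ρ_i t_i down to z_c; mantle fills any gap and the z_c terms cancel.
Column 1: x×2.844 + (z_c − 0 − x)×3.332
Column 2: 365×0 + 3690×2.958 + 29800×2.9 + (z_c − 365 − 33490)×3.332
The z_c×3.332 term appears on both sides and cancels. Collect the known terms of each column as K = Σ(ρt)_known − 3.332 × (depth of known layers): K_1 = 0 − 3.332×0 = 0; K_2 = 97335.02 − 3.332×(365 + 33490) = −15469.84.
Balance: K_1 − x×(3.332 − 2.844) = K_2, so x = (K_1 − K_2)/(3.332 − 2.844) = 15469.8/0.488 = 31700 m.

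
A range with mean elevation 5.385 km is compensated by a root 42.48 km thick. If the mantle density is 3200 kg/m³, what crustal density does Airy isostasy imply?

ρ_c h = (ρ_m − ρ_c) r → ρ_c (h + r) = ρ_m r → ρ_c = ρ_m r / (h + r).
ρ_c = 3200 × 42.48 km / (5.385 km + 42.48 km) = 2840 kg/m³.

2840 kg/m³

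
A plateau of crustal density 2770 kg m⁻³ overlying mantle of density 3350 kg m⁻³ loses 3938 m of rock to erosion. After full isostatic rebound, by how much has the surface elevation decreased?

Rebound u = e ρ_c/ρ_m = 3938 m × 2770/3350 = 3256 m.
Net surface drop = e − u = 3938 m − 3256 m = e (ρ_m − ρ_c)/ρ_m = 682 m.

682 m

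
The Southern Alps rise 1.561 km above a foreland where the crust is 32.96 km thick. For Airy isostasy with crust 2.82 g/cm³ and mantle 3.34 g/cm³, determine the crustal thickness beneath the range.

Root depth r = h ρ_c / (ρ_m − ρ_c) = 1.561 km × 2.82 / 0.52 = 8.465 km.
Total thickness = T + h + r = 32.96 km + 1.561 km + 8.465 km = 43 km.

43 km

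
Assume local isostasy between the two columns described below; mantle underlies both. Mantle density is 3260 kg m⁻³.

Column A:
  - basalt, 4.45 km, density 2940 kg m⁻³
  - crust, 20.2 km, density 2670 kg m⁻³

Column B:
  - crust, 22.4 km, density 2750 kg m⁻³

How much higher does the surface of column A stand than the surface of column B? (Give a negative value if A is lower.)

0.588 km

For any compensation level in the mantle, the mantle terms cancel and isostasy reduces to e = (Σt_A − Σt_B) − (Σ(ρt)_A − Σ(ρt)_B) / ρ_m.
Σt_A = 24.65 km; Σt_B = 22.4 km; Σ(ρt)_A = 67017; Σ(ρt)_B = 61600 (in km·kg m⁻³).
e = (24.65 − 22.4) − (67017 − 61600) / 3260 = 0.588 km.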